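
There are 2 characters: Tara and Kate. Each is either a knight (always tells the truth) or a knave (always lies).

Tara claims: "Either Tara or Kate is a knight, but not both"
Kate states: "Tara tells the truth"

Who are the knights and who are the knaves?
Tara is a knave.
Kate is a knave.

Verification:
- Tara (knave) says "Either Tara or Kate is a knight, but not both" - this is FALSE (a lie) because Tara is a knave and Kate is a knave.
- Kate (knave) says "Tara tells the truth" - this is FALSE (a lie) because Tara is a knave.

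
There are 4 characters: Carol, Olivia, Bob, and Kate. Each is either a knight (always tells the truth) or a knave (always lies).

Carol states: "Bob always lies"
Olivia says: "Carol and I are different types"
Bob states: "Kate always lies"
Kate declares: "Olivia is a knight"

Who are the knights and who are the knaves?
Carol is a knave.
Olivia is a knave.
Bob is a knight.
Kate is a knave.

Verification:
- Carol (knave) says "Bob always lies" - this is FALSE (a lie) because Bob is a knight.
- Olivia (knave) says "Carol and I are different types" - this is FALSE (a lie) because Olivia is a knave and Carol is a knave.
- Bob (knight) says "Kate always lies" - this is TRUE because Kate is a knave.
- Kate (knave) says "Olivia is a knight" - this is FALSE (a lie) because Olivia is a knave.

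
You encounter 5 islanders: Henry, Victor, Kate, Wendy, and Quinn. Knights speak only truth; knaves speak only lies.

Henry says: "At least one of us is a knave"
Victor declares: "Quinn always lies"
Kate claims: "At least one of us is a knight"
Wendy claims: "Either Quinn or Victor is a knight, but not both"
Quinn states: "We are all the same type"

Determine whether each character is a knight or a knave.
Henry is a knight.
Victor is a knight.
Kate is a knight.
Wendy is a knight.
Quinn is a knave.

Verification:
- Henry (knight) says "At least one of us is a knave" - this is TRUE because Quinn is a knave.
- Victor (knight) says "Quinn always lies" - this is TRUE because Quinn is a knave.
- Kate (knight) says "At least one of us is a knight" - this is TRUE because Henry, Victor, Kate, and Wendy are knights.
- Wendy (knight) says "Either Quinn or Victor is a knight, but not both" - this is TRUE because Quinn is a knave and Victor is a knight.
- Quinn (knave) says "We are all the same type" - this is FALSE (a lie) because Henry, Victor, Kate, and Wendy are knights and Quinn is a knave.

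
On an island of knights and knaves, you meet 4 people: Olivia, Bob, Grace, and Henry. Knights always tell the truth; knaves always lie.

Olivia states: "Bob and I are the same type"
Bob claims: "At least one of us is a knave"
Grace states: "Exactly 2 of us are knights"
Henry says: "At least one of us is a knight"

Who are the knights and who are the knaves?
Olivia is a knight.
Bob is a knight.
Grace is a knave.
Henry is a knight.

Verification:
- Olivia (knight) says "Bob and I are the same type" - this is TRUE because Olivia is a knight and Bob is a knight.
- Bob (knight) says "At least one of us is a knave" - this is TRUE because Grace is a knave.
- Grace (knave) says "Exactly 2 of us are knights" - this is FALSE (a lie) because there are 3 knights.
- Henry (knight) says "At least one of us is a knight" - this is TRUE because Olivia, Bob, and Henry are knights.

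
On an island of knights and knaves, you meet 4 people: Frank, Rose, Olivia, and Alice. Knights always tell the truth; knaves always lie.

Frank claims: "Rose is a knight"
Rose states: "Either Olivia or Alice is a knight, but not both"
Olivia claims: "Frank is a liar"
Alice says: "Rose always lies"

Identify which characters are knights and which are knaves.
Frank is a knave.
Rose is a knave.
Olivia is a knight.
Alice is a knight.

Verification:
- Frank (knave) says "Rose is a knight" - this is FALSE (a lie) because Rose is a knave.
- Rose (knave) says "Either Olivia or Alice is a knight, but not both" - this is FALSE (a lie) because Olivia is a knight and Alice is a knight.
- Olivia (knight) says "Frank is a liar" - this is TRUE because Frank is a knave.
- Alice (knight) says "Rose always lies" - this is TRUE because Rose is a knave.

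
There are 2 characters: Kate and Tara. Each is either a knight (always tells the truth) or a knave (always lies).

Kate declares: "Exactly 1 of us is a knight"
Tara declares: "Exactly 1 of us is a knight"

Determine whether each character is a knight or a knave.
Kate is a knave.
Tara is a knave.

Verification:
- Kate (knave) says "Exactly 1 of us is a knight" - this is FALSE (a lie) because there are 0 knights.
- Tara (knave) says "Exactly 1 of us is a knight" - this is FALSE (a lie) because there are 0 knights.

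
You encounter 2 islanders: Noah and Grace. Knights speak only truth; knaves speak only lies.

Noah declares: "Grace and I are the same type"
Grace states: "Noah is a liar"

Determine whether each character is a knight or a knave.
Noah is a knave.
Grace is a knight.

Verification:
- Noah (knave) says "Grace and I are the same type" - this is FALSE (a lie) because Noah is a knave and Grace is a knight.
- Grace (knight) says "Noah is a liar" - this is TRUE because Noah is a knave.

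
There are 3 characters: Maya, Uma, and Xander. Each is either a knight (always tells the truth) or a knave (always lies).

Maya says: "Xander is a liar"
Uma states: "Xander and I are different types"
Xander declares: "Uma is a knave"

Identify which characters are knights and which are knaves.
Maya is a knight.
Uma is a knight.
Xander is a knave.

Verification:
- Maya (knight) says "Xander is a liar" - this is TRUE because Xander is a knave.
- Uma (knight) says "Xander and I are different types" - this is TRUE because Uma is a knight and Xander is a knave.
- Xander (knave) says "Uma is a knave" - this is FALSE (a lie) because Uma is a knight.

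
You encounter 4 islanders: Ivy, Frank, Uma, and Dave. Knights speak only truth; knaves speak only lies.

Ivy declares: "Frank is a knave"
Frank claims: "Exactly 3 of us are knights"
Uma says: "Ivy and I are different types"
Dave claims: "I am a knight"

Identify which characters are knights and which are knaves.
Ivy is a knave.
Frank is a knight.
Uma is a knight.
Dave is a knight.

Verification:
- Ivy (knave) says "Frank is a knave" - this is FALSE (a lie) because Frank is a knight.
- Frank (knight) says "Exactly 3 of us are knights" - this is TRUE because there are 3 knights.
- Uma (knight) says "Ivy and I are different types" - this is TRUE because Uma is a knight and Ivy is a knave.
- Dave (knight) says "I am a knight" - this is TRUE because Dave is a knight.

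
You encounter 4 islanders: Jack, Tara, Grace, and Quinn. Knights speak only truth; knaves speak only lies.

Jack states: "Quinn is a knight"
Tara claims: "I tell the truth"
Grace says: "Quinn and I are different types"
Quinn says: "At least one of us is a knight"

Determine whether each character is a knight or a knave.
Jack is a knave.
Tara is a knave.
Grace is a knave.
Quinn is a knave.

Verification:
- Jack (knave) says "Quinn is a knight" - this is FALSE (a lie) because Quinn is a knave.
- Tara (knave) says "I tell the truth" - this is FALSE (a lie) because Tara is a knave.
- Grace (knave) says "Quinn and I are different types" - this is FALSE (a lie) because Grace is a knave and Quinn is a knave.
- Quinn (knave) says "At least one of us is a knight" - this is FALSE (a lie) because no one is a knight.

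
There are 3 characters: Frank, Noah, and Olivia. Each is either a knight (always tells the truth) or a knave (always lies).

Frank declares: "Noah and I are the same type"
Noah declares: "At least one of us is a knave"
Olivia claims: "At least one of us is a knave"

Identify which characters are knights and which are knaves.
Frank is a knave.
Noah is a knight.
Olivia is a knight.

Verification:
- Frank (knave) says "Noah and I are the same type" - this is FALSE (a lie) because Frank is a knave and Noah is a knight.
- Noah (knight) says "At least one of us is a knave" - this is TRUE because Frank is a knave.
- Olivia (knight) says "At least one of us is a knave" - this is TRUE because Frank is a knave.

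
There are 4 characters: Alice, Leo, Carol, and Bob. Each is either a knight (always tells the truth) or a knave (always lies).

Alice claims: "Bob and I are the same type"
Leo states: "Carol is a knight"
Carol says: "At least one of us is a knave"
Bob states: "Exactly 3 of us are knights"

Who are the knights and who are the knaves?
Alice is a knave.
Leo is a knight.
Carol is a knight.
Bob is a knight.

Verification:
- Alice (knave) says "Bob and I are the same type" - this is FALSE (a lie) because Alice is a knave and Bob is a knight.
- Leo (knight) says "Carol is a knight" - this is TRUE because Carol is a knight.
- Carol (knight) says "At least one of us is a knave" - this is TRUE because Alice is a knave.
- Bob (knight) says "Exactly 3 of us are knights" - this is TRUE because there are 3 knights.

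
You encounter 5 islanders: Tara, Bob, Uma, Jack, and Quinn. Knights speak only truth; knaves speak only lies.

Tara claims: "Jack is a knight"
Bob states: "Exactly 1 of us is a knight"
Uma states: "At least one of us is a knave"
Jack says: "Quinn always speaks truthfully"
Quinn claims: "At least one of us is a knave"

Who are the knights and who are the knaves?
Tara is a knight.
Bob is a knave.
Uma is a knight.
Jack is a knight.
Quinn is a knight.

Verification:
- Tara (knight) says "Jack is a knight" - this is TRUE because Jack is a knight.
- Bob (knave) says "Exactly 1 of us is a knight" - this is FALSE (a lie) because there are 4 knights.
- Uma (knight) says "At least one of us is a knave" - this is TRUE because Bob is a knave.
- Jack (knight) says "Quinn always speaks truthfully" - this is TRUE because Quinn is a knight.
- Quinn (knight) says "At least one of us is a knave" - this is TRUE because Bob is a knave.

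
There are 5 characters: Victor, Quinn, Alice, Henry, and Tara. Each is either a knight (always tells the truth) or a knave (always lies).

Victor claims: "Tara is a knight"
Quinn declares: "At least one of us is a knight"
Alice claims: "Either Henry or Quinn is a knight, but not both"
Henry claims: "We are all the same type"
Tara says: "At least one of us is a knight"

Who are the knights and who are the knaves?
Victor is a knight.
Quinn is a knight.
Alice is a knight.
Henry is a knave.
Tara is a knight.

Verification:
- Victor (knight) says "Tara is a knight" - this is TRUE because Tara is a knight.
- Quinn (knight) says "At least one of us is a knight" - this is TRUE because Victor, Quinn, Alice, and Tara are knights.
- Alice (knight) says "Either Henry or Quinn is a knight, but not both" - this is TRUE because Henry is a knave and Quinn is a knight.
- Henry (knave) says "We are all the same type" - this is FALSE (a lie) because Victor, Quinn, Alice, and Tara are knights and Henry is a knave.
- Tara (knight) says "At least one of us is a knight" - this is TRUE because Victor, Quinn, Alice, and Tara are knights.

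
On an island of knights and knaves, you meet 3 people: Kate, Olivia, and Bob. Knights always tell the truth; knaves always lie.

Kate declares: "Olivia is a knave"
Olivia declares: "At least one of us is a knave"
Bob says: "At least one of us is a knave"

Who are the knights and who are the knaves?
Kate is a knave.
Olivia is a knight.
Bob is a knight.

Verification:
- Kate (knave) says "Olivia is a knave" - this is FALSE (a lie) because Olivia is a knight.
- Olivia (knight) says "At least one of us is a knave" - this is TRUE because Kate is a knave.
- Bob (knight) says "At least one of us is a knave" - this is TRUE because Kate is a knave.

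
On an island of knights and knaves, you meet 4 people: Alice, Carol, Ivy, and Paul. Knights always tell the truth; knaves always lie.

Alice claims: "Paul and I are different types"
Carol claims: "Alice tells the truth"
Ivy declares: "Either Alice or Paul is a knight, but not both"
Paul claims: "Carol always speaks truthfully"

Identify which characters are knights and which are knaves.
Alice is a knave.
Carol is a knave.
Ivy is a knave.
Paul is a knave.

Verification:
- Alice (knave) says "Paul and I are different types" - this is FALSE (a lie) because Alice is a knave and Paul is a knave.
- Carol (knave) says "Alice tells the truth" - this is FALSE (a lie) because Alice is a knave.
- Ivy (knave) says "Either Alice or Paul is a knight, but not both" - this is FALSE (a lie) because Alice is a knave and Paul is a knave.
- Paul (knave) says "Carol always speaks truthfully" - this is FALSE (a lie) because Carol is a knave.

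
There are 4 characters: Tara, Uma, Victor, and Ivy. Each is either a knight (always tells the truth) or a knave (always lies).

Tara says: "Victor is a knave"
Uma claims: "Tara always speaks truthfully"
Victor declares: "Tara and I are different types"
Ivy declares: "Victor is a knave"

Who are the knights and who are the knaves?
Tara is a knave.
Uma is a knave.
Victor is a knight.
Ivy is a knave.

Verification:
- Tara (knave) says "Victor is a knave" - this is FALSE (a lie) because Victor is a knight.
- Uma (knave) says "Tara always speaks truthfully" - this is FALSE (a lie) because Tara is a knave.
- Victor (knight) says "Tara and I are different types" - this is TRUE because Victor is a knight and Tara is a knave.
- Ivy (knave) says "Victor is a knave" - this is FALSE (a lie) because Victor is a knight.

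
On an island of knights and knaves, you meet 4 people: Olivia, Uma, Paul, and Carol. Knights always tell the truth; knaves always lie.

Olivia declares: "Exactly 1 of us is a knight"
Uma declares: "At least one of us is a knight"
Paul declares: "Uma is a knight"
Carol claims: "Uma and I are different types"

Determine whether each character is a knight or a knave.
Olivia is a knave.
Uma is a knave.
Paul is a knave.
Carol is a knave.

Verification:
- Olivia (knave) says "Exactly 1 of us is a knight" - this is FALSE (a lie) because there are 0 knights.
- Uma (knave) says "At least one of us is a knight" - this is FALSE (a lie) because no one is a knight.
- Paul (knave) says "Uma is a knight" - this is FALSE (a lie) because Uma is a knave.
- Carol (knave) says "Uma and I are different types" - this is FALSE (a lie) because Carol is a knave and Uma is a knave.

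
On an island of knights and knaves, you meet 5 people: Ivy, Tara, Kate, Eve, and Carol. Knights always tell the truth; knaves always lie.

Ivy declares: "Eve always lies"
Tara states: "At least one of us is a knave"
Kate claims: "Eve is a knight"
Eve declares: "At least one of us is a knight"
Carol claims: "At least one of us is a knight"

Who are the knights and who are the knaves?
Ivy is a knave.
Tara is a knight.
Kate is a knight.
Eve is a knight.
Carol is a knight.

Verification:
- Ivy (knave) says "Eve always lies" - this is FALSE (a lie) because Eve is a knight.
- Tara (knight) says "At least one of us is a knave" - this is TRUE because Ivy is a knave.
- Kate (knight) says "Eve is a knight" - this is TRUE because Eve is a knight.
- Eve (knight) says "At least one of us is a knight" - this is TRUE because Tara, Kate, Eve, and Carol are knights.
- Carol (knight) says "At least one of us is a knight" - this is TRUE because Tara, Kate, Eve, and Carol are knights.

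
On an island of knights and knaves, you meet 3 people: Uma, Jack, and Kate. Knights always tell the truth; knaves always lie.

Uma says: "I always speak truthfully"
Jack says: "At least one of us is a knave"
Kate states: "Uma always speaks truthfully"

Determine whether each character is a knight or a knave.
Uma is a knave.
Jack is a knight.
Kate is a knave.

Verification:
- Uma (knave) says "I always speak truthfully" - this is FALSE (a lie) because Uma is a knave.
- Jack (knight) says "At least one of us is a knave" - this is TRUE because Uma and Kate are knaves.
- Kate (knave) says "Uma always speaks truthfully" - this is FALSE (a lie) because Uma is a knave.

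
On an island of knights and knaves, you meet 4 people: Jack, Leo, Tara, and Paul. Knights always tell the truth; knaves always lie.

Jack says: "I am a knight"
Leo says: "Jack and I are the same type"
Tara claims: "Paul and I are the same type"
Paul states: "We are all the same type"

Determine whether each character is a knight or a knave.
Jack is a knight.
Leo is a knight.
Tara is a knight.
Paul is a knight.

Verification:
- Jack (knight) says "I am a knight" - this is TRUE because Jack is a knight.
- Leo (knight) says "Jack and I are the same type" - this is TRUE because Leo is a knight and Jack is a knight.
- Tara (knight) says "Paul and I are the same type" - this is TRUE because Tara is a knight and Paul is a knight.
- Paul (knight) says "We are all the same type" - this is TRUE because Jack, Leo, Tara, and Paul are knights.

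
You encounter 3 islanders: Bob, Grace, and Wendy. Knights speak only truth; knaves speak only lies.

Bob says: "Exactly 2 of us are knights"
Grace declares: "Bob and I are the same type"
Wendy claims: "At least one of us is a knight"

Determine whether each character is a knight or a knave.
Bob is a knight.
Grace is a knave.
Wendy is a knight.

Verification:
- Bob (knight) says "Exactly 2 of us are knights" - this is TRUE because there are 2 knights.
- Grace (knave) says "Bob and I are the same type" - this is FALSE (a lie) because Grace is a knave and Bob is a knight.
- Wendy (knight) says "At least one of us is a knight" - this is TRUE because Bob and Wendy are knights.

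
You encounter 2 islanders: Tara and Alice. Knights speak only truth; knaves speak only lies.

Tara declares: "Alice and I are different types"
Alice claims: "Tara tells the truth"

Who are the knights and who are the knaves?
Tara is a knave.
Alice is a knave.

Verification:
- Tara (knave) says "Alice and I are different types" - this is FALSE (a lie) because Tara is a knave and Alice is a knave.
- Alice (knave) says "Tara tells the truth" - this is FALSE (a lie) because Tara is a knave.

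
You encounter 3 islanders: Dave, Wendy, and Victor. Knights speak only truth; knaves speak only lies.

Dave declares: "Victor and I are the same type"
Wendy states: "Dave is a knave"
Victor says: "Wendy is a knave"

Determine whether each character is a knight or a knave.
Dave is a knight.
Wendy is a knave.
Victor is a knight.

Verification:
- Dave (knight) says "Victor and I are the same type" - this is TRUE because Dave is a knight and Victor is a knight.
- Wendy (knave) says "Dave is a knave" - this is FALSE (a lie) because Dave is a knight.
- Victor (knight) says "Wendy is a knave" - this is TRUE because Wendy is a knave.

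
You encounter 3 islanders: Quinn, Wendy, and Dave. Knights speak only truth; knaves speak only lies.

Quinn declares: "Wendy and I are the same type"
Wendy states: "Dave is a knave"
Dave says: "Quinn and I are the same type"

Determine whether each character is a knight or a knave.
Quinn is a knight.
Wendy is a knight.
Dave is a knave.

Verification:
- Quinn (knight) says "Wendy and I are the same type" - this is TRUE because Quinn is a knight and Wendy is a knight.
- Wendy (knight) says "Dave is a knave" - this is TRUE because Dave is a knave.
- Dave (knave) says "Quinn and I are the same type" - this is FALSE (a lie) because Dave is a knave and Quinn is a knight.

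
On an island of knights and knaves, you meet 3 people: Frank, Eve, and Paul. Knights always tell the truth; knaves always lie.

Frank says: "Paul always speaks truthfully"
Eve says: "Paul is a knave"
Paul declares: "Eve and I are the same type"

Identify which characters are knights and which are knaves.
Frank is a knave.
Eve is a knight.
Paul is a knave.

Verification:
- Frank (knave) says "Paul always speaks truthfully" - this is FALSE (a lie) because Paul is a knave.
- Eve (knight) says "Paul is a knave" - this is TRUE because Paul is a knave.
- Paul (knave) says "Eve and I are the same type" - this is FALSE (a lie) because Paul is a knave and Eve is a knight.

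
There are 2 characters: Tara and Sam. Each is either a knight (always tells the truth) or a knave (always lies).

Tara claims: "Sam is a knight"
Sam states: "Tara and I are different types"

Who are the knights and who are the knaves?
Tara is a knave.
Sam is a knave.

Verification:
- Tara (knave) says "Sam is a knight" - this is FALSE (a lie) because Sam is a knave.
- Sam (knave) says "Tara and I are different types" - this is FALSE (a lie) because Sam is a knave and Tara is a knave.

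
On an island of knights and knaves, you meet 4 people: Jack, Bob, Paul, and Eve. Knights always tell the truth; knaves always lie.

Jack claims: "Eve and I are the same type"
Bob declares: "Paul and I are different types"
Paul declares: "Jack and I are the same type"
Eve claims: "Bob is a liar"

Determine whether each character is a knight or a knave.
Jack is a knight.
Bob is a knave.
Paul is a knave.
Eve is a knight.

Verification:
- Jack (knight) says "Eve and I are the same type" - this is TRUE because Jack is a knight and Eve is a knight.
- Bob (knave) says "Paul and I are different types" - this is FALSE (a lie) because Bob is a knave and Paul is a knave.
- Paul (knave) says "Jack and I are the same type" - this is FALSE (a lie) because Paul is a knave and Jack is a knight.
- Eve (knight) says "Bob is a liar" - this is TRUE because Bob is a knave.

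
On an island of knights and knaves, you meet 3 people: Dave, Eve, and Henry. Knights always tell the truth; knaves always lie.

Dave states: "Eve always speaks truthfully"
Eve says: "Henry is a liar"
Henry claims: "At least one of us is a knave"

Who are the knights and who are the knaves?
Dave is a knave.
Eve is a knave.
Henry is a knight.

Verification:
- Dave (knave) says "Eve always speaks truthfully" - this is FALSE (a lie) because Eve is a knave.
- Eve (knave) says "Henry is a liar" - this is FALSE (a lie) because Henry is a knight.
- Henry (knight) says "At least one of us is a knave" - this is TRUE because Dave and Eve are knaves.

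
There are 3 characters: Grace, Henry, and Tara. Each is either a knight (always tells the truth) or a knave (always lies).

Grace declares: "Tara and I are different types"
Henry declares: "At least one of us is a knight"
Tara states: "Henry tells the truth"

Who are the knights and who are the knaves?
Grace is a knave.
Henry is a knave.
Tara is a knave.

Verification:
- Grace (knave) says "Tara and I are different types" - this is FALSE (a lie) because Grace is a knave and Tara is a knave.
- Henry (knave) says "At least one of us is a knight" - this is FALSE (a lie) because no one is a knight.
- Tara (knave) says "Henry tells the truth" - this is FALSE (a lie) because Henry is a knave.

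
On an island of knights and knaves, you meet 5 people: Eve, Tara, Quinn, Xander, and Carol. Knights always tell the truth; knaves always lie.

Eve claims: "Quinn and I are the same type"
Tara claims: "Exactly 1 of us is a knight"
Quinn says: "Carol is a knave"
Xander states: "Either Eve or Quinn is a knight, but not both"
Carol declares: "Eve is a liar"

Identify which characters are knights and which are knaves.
Eve is a knight.
Tara is a knave.
Quinn is a knight.
Xander is a knave.
Carol is a knave.

Verification:
- Eve (knight) says "Quinn and I are the same type" - this is TRUE because Eve is a knight and Quinn is a knight.
- Tara (knave) says "Exactly 1 of us is a knight" - this is FALSE (a lie) because there are 2 knights.
- Quinn (knight) says "Carol is a knave" - this is TRUE because Carol is a knave.
- Xander (knave) says "Either Eve or Quinn is a knight, but not both" - this is FALSE (a lie) because Eve is a knight and Quinn is a knight.
- Carol (knave) says "Eve is a liar" - this is FALSE (a lie) because Eve is a knight.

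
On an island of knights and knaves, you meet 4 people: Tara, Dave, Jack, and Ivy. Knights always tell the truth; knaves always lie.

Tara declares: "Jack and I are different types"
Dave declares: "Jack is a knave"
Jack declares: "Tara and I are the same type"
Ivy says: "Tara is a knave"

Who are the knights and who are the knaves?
Tara is a knight.
Dave is a knight.
Jack is a knave.
Ivy is a knave.

Verification:
- Tara (knight) says "Jack and I are different types" - this is TRUE because Tara is a knight and Jack is a knave.
- Dave (knight) says "Jack is a knave" - this is TRUE because Jack is a knave.
- Jack (knave) says "Tara and I are the same type" - this is FALSE (a lie) because Jack is a knave and Tara is a knight.
- Ivy (knave) says "Tara is a knave" - this is FALSE (a lie) because Tara is a knight.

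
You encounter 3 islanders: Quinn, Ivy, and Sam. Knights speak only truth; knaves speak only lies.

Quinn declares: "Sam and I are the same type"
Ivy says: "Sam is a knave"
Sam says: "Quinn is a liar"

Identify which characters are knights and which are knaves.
Quinn is a knave.
Ivy is a knave.
Sam is a knight.

Verification:
- Quinn (knave) says "Sam and I are the same type" - this is FALSE (a lie) because Quinn is a knave and Sam is a knight.
- Ivy (knave) says "Sam is a knave" - this is FALSE (a lie) because Sam is a knight.
- Sam (knight) says "Quinn is a liar" - this is TRUE because Quinn is a knave.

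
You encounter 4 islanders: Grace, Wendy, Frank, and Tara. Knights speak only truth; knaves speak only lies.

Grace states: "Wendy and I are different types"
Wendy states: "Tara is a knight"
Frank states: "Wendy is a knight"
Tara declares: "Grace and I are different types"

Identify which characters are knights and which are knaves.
Grace is a knave.
Wendy is a knave.
Frank is a knave.
Tara is a knave.

Verification:
- Grace (knave) says "Wendy and I are different types" - this is FALSE (a lie) because Grace is a knave and Wendy is a knave.
- Wendy (knave) says "Tara is a knight" - this is FALSE (a lie) because Tara is a knave.
- Frank (knave) says "Wendy is a knight" - this is FALSE (a lie) because Wendy is a knave.
- Tara (knave) says "Grace and I are different types" - this is FALSE (a lie) because Tara is a knave and Grace is a knave.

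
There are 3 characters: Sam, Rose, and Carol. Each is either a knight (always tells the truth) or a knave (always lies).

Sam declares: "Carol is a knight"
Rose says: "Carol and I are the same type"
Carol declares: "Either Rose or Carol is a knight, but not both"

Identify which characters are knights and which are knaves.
Sam is a knight.
Rose is a knave.
Carol is a knight.

Verification:
- Sam (knight) says "Carol is a knight" - this is TRUE because Carol is a knight.
- Rose (knave) says "Carol and I are the same type" - this is FALSE (a lie) because Rose is a knave and Carol is a knight.
- Carol (knight) says "Either Rose or Carol is a knight, but not both" - this is TRUE because Rose is a knave and Carol is a knight.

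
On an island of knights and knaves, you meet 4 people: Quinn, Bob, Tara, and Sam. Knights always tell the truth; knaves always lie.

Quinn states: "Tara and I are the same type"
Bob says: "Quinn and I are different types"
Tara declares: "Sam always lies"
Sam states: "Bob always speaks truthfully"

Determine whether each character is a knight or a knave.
Quinn is a knave.
Bob is a knave.
Tara is a knight.
Sam is a knave.

Verification:
- Quinn (knave) says "Tara and I are the same type" - this is FALSE (a lie) because Quinn is a knave and Tara is a knight.
- Bob (knave) says "Quinn and I are different types" - this is FALSE (a lie) because Bob is a knave and Quinn is a knave.
- Tara (knight) says "Sam always lies" - this is TRUE because Sam is a knave.
- Sam (knave) says "Bob always speaks truthfully" - this is FALSE (a lie) because Bob is a knave.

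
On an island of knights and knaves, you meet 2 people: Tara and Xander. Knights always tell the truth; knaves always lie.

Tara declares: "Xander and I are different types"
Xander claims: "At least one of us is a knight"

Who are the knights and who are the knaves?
Tara is a knave.
Xander is a knave.

Verification:
- Tara (knave) says "Xander and I are different types" - this is FALSE (a lie) because Tara is a knave and Xander is a knave.
- Xander (knave) says "At least one of us is a knight" - this is FALSE (a lie) because no one is a knight.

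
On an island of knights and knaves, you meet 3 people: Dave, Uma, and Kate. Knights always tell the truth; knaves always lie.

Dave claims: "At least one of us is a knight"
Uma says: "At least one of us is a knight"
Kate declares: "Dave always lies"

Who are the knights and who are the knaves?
Dave is a knight.
Uma is a knight.
Kate is a knave.

Verification:
- Dave (knight) says "At least one of us is a knight" - this is TRUE because Dave and Uma are knights.
- Uma (knight) says "At least one of us is a knight" - this is TRUE because Dave and Uma are knights.
- Kate (knave) says "Dave always lies" - this is FALSE (a lie) because Dave is a knight.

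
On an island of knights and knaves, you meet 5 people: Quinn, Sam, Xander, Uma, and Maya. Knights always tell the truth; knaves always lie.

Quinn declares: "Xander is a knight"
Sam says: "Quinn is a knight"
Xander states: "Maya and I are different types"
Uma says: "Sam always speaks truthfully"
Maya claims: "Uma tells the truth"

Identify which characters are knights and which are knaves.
Quinn is a knave.
Sam is a knave.
Xander is a knave.
Uma is a knave.
Maya is a knave.

Verification:
- Quinn (knave) says "Xander is a knight" - this is FALSE (a lie) because Xander is a knave.
- Sam (knave) says "Quinn is a knight" - this is FALSE (a lie) because Quinn is a knave.
- Xander (knave) says "Maya and I are different types" - this is FALSE (a lie) because Xander is a knave and Maya is a knave.
- Uma (knave) says "Sam always speaks truthfully" - this is FALSE (a lie) because Sam is a knave.
- Maya (knave) says "Uma tells the truth" - this is FALSE (a lie) because Uma is a knave.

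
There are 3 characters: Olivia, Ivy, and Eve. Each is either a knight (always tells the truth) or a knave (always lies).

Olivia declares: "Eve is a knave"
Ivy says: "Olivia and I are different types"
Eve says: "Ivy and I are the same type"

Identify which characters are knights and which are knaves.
Olivia is a knave.
Ivy is a knight.
Eve is a knight.

Verification:
- Olivia (knave) says "Eve is a knave" - this is FALSE (a lie) because Eve is a knight.
- Ivy (knight) says "Olivia and I are different types" - this is TRUE because Ivy is a knight and Olivia is a knave.
- Eve (knight) says "Ivy and I are the same type" - this is TRUE because Eve is a knight and Ivy is a knight.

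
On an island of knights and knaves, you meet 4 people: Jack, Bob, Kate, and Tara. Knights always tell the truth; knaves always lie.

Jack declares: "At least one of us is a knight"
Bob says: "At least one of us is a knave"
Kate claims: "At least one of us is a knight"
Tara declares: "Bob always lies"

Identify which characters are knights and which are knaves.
Jack is a knight.
Bob is a knight.
Kate is a knight.
Tara is a knave.

Verification:
- Jack (knight) says "At least one of us is a knight" - this is TRUE because Jack, Bob, and Kate are knights.
- Bob (knight) says "At least one of us is a knave" - this is TRUE because Tara is a knave.
- Kate (knight) says "At least one of us is a knight" - this is TRUE because Jack, Bob, and Kate are knights.
- Tara (knave) says "Bob always lies" - this is FALSE (a lie) because Bob is a knight.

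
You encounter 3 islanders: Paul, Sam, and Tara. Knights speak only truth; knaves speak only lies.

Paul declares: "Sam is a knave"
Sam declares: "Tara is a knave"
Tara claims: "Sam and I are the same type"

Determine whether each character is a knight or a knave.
Paul is a knave.
Sam is a knight.
Tara is a knave.

Verification:
- Paul (knave) says "Sam is a knave" - this is FALSE (a lie) because Sam is a knight.
- Sam (knight) says "Tara is a knave" - this is TRUE because Tara is a knave.
- Tara (knave) says "Sam and I are the same type" - this is FALSE (a lie) because Tara is a knave and Sam is a knight.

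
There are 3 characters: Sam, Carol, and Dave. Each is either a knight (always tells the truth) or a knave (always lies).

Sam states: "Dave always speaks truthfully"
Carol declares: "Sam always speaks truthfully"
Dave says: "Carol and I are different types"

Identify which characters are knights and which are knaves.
Sam is a knave.
Carol is a knave.
Dave is a knave.

Verification:
- Sam (knave) says "Dave always speaks truthfully" - this is FALSE (a lie) because Dave is a knave.
- Carol (knave) says "Sam always speaks truthfully" - this is FALSE (a lie) because Sam is a knave.
- Dave (knave) says "Carol and I are different types" - this is FALSE (a lie) because Dave is a knave and Carol is a knave.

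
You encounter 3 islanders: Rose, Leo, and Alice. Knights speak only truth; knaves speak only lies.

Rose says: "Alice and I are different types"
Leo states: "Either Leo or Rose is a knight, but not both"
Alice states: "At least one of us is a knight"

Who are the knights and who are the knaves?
Rose is a knave.
Leo is a knave.
Alice is a knave.

Verification:
- Rose (knave) says "Alice and I are different types" - this is FALSE (a lie) because Rose is a knave and Alice is a knave.
- Leo (knave) says "Either Leo or Rose is a knight, but not both" - this is FALSE (a lie) because Leo is a knave and Rose is a knave.
- Alice (knave) says "At least one of us is a knight" - this is FALSE (a lie) because no one is a knight.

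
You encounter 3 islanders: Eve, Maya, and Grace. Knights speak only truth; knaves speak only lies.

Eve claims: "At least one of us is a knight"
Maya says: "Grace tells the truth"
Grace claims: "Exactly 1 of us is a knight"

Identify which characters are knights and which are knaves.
Eve is a knave.
Maya is a knave.
Grace is a knave.

Verification:
- Eve (knave) says "At least one of us is a knight" - this is FALSE (a lie) because no one is a knight.
- Maya (knave) says "Grace tells the truth" - this is FALSE (a lie) because Grace is a knave.
- Grace (knave) says "Exactly 1 of us is a knight" - this is FALSE (a lie) because there are 0 knights.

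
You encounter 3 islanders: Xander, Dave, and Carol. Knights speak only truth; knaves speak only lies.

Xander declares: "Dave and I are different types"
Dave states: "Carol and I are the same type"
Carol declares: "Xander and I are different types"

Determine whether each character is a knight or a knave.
Xander is a knave.
Dave is a knave.
Carol is a knight.

Verification:
- Xander (knave) says "Dave and I are different types" - this is FALSE (a lie) because Xander is a knave and Dave is a knave.
- Dave (knave) says "Carol and I are the same type" - this is FALSE (a lie) because Dave is a knave and Carol is a knight.
- Carol (knight) says "Xander and I are different types" - this is TRUE because Carol is a knight and Xander is a knave.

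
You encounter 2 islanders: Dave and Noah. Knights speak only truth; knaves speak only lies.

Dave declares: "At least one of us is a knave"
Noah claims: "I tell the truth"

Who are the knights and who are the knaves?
Dave is a knight.
Noah is a knave.

Verification:
- Dave (knight) says "At least one of us is a knave" - this is TRUE because Noah is a knave.
- Noah (knave) says "I tell the truth" - this is FALSE (a lie) because Noah is a knave.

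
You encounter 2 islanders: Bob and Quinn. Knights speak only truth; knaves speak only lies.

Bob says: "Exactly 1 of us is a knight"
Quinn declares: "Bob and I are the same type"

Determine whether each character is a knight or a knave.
Bob is a knight.
Quinn is a knave.

Verification:
- Bob (knight) says "Exactly 1 of us is a knight" - this is TRUE because there are 1 knights.
- Quinn (knave) says "Bob and I are the same type" - this is FALSE (a lie) because Quinn is a knave and Bob is a knight.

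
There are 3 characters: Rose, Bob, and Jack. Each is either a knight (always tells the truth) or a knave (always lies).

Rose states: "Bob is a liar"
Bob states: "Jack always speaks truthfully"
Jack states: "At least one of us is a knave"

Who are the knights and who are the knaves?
Rose is a knave.
Bob is a knight.
Jack is a knight.

Verification:
- Rose (knave) says "Bob is a liar" - this is FALSE (a lie) because Bob is a knight.
- Bob (knight) says "Jack always speaks truthfully" - this is TRUE because Jack is a knight.
- Jack (knight) says "At least one of us is a knave" - this is TRUE because Rose is a knave.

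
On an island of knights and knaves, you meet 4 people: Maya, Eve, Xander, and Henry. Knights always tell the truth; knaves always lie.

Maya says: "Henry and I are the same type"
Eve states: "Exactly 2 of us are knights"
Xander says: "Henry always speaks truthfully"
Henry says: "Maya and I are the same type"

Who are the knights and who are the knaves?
Maya is a knight.
Eve is a knave.
Xander is a knight.
Henry is a knight.

Verification:
- Maya (knight) says "Henry and I are the same type" - this is TRUE because Maya is a knight and Henry is a knight.
- Eve (knave) says "Exactly 2 of us are knights" - this is FALSE (a lie) because there are 3 knights.
- Xander (knight) says "Henry always speaks truthfully" - this is TRUE because Henry is a knight.
- Henry (knight) says "Maya and I are the same type" - this is TRUE because Henry is a knight and Maya is a knight.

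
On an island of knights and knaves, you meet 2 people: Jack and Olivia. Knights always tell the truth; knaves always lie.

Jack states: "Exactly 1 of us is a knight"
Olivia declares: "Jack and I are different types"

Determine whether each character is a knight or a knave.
Jack is a knave.
Olivia is a knave.

Verification:
- Jack (knave) says "Exactly 1 of us is a knight" - this is FALSE (a lie) because there are 0 knights.
- Olivia (knave) says "Jack and I are different types" - this is FALSE (a lie) because Olivia is a knave and Jack is a knave.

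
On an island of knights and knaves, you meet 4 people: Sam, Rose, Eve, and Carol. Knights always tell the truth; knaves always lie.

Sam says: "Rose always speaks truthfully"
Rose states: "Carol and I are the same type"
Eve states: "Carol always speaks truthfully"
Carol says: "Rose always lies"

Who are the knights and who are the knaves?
Sam is a knave.
Rose is a knave.
Eve is a knight.
Carol is a knight.

Verification:
- Sam (knave) says "Rose always speaks truthfully" - this is FALSE (a lie) because Rose is a knave.
- Rose (knave) says "Carol and I are the same type" - this is FALSE (a lie) because Rose is a knave and Carol is a knight.
- Eve (knight) says "Carol always speaks truthfully" - this is TRUE because Carol is a knight.
- Carol (knight) says "Rose always lies" - this is TRUE because Rose is a knave.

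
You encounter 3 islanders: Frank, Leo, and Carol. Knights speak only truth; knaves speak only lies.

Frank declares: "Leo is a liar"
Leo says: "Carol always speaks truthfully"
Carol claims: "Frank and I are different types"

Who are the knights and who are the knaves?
Frank is a knave.
Leo is a knight.
Carol is a knight.

Verification:
- Frank (knave) says "Leo is a liar" - this is FALSE (a lie) because Leo is a knight.
- Leo (knight) says "Carol always speaks truthfully" - this is TRUE because Carol is a knight.
- Carol (knight) says "Frank and I are different types" - this is TRUE because Carol is a knight and Frank is a knave.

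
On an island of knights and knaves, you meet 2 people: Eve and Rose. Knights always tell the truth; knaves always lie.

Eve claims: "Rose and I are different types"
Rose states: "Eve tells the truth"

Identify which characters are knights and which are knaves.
Eve is a knave.
Rose is a knave.

Verification:
- Eve (knave) says "Rose and I are different types" - this is FALSE (a lie) because Eve is a knave and Rose is a knave.
- Rose (knave) says "Eve tells the truth" - this is FALSE (a lie) because Eve is a knave.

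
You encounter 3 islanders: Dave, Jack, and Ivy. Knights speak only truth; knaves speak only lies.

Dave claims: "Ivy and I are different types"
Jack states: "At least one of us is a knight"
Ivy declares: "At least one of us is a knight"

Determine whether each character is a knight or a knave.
Dave is a knave.
Jack is a knave.
Ivy is a knave.

Verification:
- Dave (knave) says "Ivy and I are different types" - this is FALSE (a lie) because Dave is a knave and Ivy is a knave.
- Jack (knave) says "At least one of us is a knight" - this is FALSE (a lie) because no one is a knight.
- Ivy (knave) says "At least one of us is a knight" - this is FALSE (a lie) because no one is a knight.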